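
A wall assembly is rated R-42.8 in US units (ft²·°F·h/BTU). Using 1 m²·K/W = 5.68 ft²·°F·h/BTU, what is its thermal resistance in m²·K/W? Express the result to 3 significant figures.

7.54 m²·K/W

R_SI = 42.8/5.68 = 7.535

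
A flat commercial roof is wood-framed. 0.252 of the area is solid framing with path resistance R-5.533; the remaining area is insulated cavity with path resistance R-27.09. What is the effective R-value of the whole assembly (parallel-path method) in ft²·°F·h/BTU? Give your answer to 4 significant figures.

U_eff = 0.748/27.09 + 0.252/5.533 = 0.027612 + 0.045545 = 0.073157
R_eff = 1/U_eff = 13.669 ft²·°F·h/BTU

13.67 ft²·°F·h/BTU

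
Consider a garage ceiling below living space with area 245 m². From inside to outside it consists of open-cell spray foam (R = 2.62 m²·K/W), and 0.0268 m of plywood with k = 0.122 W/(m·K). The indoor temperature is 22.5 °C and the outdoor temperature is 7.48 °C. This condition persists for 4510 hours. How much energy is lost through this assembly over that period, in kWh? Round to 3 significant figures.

0.0268/0.122 = 0.2197
R_total = 2.62 + 0.2197 = 2.84 m²·K/W
Q = 245 × (22.5 − 7.48) / 2.84 = 1296 W
E = 1296 W × 4510 h / 1000 = 5844 kWh

5840 kWh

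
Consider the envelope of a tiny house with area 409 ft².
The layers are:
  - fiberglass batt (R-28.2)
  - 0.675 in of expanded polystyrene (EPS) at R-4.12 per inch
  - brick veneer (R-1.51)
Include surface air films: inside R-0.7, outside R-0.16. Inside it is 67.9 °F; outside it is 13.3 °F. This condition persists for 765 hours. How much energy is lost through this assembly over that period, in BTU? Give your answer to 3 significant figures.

0.675 × 4.12 = 2.781
R_total = 0.7 + 28.2 + 2.781 + 1.51 + 0.16 = 33.35 ft²·°F·h/BTU
Q = 409 × (67.9 − 13.3) / 33.35 = 669.6 BTU/h
E = 669.6 × 765 = 512200 BTU

512000 BTU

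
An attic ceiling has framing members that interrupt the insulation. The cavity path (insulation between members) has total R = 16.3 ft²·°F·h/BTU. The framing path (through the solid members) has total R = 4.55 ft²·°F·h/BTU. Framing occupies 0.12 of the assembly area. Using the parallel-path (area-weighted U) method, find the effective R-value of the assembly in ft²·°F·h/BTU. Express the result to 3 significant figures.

12.4 ft²·°F·h/BTU

U_eff = 0.88/16.3 + 0.12/4.55 = 0.05399 + 0.02637 = 0.08036
R_eff = 1/U_eff = 12.44 ft²·°F·h/BTU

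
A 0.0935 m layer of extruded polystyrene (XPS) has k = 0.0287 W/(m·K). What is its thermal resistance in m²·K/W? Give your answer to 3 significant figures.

3.26 m²·K/W

R = L/k = 0.0935/0.0287 = 3.258 m²·K/W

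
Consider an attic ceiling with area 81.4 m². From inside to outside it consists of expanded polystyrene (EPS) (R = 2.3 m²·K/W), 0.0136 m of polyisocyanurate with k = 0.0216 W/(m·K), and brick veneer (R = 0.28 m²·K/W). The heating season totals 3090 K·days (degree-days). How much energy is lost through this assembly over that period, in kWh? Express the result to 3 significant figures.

1880 kWh

0.0136/0.0216 = 0.6296
R_total = 2.3 + 0.6296 + 0.28 = 3.21 m²·K/W
E = A × HDD × 24 / R / 1000 = 81.4 × 3090 × 24 / 3.21 / 1000 = 1881 kWh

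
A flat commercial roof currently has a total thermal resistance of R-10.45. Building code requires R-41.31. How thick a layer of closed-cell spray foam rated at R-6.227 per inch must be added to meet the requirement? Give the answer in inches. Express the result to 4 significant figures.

ΔR = 41.31 − 10.45 = 30.86 ft²·°F·h/BTU
L = ΔR / (R/in) = 30.86/6.227 = 4.9558 in

4.956 in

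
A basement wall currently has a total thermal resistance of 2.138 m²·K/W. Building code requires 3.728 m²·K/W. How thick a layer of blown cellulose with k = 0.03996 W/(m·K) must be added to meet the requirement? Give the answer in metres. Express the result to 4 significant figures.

0.06354 m

ΔR = 3.728 − 2.138 = 1.59 m²·K/W
L = ΔR × k = 1.59 × 0.03996 = 0.063536 m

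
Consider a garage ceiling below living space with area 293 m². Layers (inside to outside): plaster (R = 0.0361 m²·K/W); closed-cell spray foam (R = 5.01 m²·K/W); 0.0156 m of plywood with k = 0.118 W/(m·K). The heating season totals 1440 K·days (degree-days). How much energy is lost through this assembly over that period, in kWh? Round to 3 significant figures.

0.0156/0.118 = 0.1322
R_total = 0.0361 + 5.01 + 0.1322 = 5.178 m²·K/W
E = A × HDD × 24 / R / 1000 = 293 × 1440 × 24 / 5.178 / 1000 = 1955 kWh

1960 kWh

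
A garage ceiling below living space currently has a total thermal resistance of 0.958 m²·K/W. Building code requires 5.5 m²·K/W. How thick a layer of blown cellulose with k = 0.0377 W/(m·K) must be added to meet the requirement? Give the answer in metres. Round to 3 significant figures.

ΔR = 5.5 − 0.958 = 4.542 m²·K/W
L = ΔR × k = 4.542 × 0.0377 = 0.1712 m

0.171 m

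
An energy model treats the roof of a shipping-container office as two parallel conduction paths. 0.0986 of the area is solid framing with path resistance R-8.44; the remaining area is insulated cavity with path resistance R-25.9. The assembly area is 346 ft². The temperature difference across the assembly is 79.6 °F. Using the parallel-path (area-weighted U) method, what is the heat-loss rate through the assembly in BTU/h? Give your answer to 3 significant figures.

1280 BTU/h

U_eff = 0.9014/25.9 + 0.0986/8.44 = 0.0348 + 0.01168 = 0.04649
R_eff = 1/U_eff = 21.51 ft²·°F·h/BTU
Q = 346 × 79.6 / 21.51 = 1280 BTU/h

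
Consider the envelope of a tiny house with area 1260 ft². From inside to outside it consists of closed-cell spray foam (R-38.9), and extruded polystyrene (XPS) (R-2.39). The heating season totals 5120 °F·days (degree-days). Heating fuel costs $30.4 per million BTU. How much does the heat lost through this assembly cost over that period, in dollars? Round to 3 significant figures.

114 dollars

R_total = 38.9 + 2.39 = 41.29 ft²·°F·h/BTU
E = A × HDD × 24 / R = 1260 × 5120 × 24 / 41.29 = 3750000 BTU
Cost = 3750000/10⁶ × 30.4 = $114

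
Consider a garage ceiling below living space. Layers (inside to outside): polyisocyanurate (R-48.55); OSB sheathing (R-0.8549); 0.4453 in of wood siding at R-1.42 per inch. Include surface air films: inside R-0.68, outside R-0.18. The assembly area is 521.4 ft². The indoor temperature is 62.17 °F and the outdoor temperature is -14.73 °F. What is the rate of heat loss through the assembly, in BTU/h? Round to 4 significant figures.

787.8 BTU/h

0.4453 × 1.42 = 0.63233
R_total = 0.68 + 48.55 + 0.8549 + 0.63233 + 0.18 = 50.897 ft²·°F·h/BTU
Q = A·ΔT/R = 521.4 × (62.17 − (-14.73)) / 50.897 = 787.78 BTU/h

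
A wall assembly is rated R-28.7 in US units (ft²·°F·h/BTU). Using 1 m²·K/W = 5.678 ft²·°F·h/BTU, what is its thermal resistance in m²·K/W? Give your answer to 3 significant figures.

5.05 m²·K/W

R_SI = 28.7/5.678 = 5.055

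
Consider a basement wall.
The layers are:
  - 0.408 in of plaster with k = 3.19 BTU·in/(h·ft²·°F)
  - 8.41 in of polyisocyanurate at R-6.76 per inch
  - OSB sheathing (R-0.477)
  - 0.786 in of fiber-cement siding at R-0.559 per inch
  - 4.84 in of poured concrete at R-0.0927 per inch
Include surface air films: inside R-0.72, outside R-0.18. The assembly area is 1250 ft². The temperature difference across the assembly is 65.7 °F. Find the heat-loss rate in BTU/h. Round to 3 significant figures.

1390 BTU/h

0.408/3.19 = 0.1279
8.41 × 6.76 = 56.85
0.786 × 0.559 = 0.4394
4.84 × 0.0927 = 0.4487
R_total = 0.72 + 0.1279 + 56.85 + 0.477 + 0.4394 + 0.4487 + 0.18 = 59.24 ft²·°F·h/BTU
Q = A·ΔT/R = 1250 × 65.7 / 59.24 = 1386 BTU/h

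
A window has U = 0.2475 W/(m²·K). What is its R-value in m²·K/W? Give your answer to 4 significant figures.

R = 1/U = 1/0.2475 = 4.0404

4.040 m²·K/W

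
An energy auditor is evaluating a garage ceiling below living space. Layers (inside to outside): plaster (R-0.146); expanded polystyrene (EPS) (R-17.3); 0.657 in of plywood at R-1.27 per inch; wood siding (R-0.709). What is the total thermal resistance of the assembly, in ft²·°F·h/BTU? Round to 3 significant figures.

0.657 × 1.27 = 0.8344
R_total = 0.146 + 17.3 + 0.8344 + 0.709 = 18.99 ft²·°F·h/BTU

19.0 ft²·°F·h/BTU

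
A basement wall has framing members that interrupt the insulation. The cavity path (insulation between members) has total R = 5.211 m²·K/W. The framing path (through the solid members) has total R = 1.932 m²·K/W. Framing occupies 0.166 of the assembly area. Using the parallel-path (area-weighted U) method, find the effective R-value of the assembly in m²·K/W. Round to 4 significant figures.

U_eff = 0.834/5.211 + 0.166/1.932 = 0.16005 + 0.085921 = 0.24597
R_eff = 1/U_eff = 4.0656 m²·K/W

4.066 m²·K/W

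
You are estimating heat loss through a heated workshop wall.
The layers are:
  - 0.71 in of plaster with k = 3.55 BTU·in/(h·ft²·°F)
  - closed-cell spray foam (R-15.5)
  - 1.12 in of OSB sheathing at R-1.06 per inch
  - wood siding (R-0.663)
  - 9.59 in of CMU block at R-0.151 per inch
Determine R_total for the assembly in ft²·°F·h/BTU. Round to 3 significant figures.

19.0 ft²·°F·h/BTU

0.71/3.55 = 0.2
1.12 × 1.06 = 1.187
9.59 × 0.151 = 1.448
R_total = 0.2 + 15.5 + 1.187 + 0.663 + 1.448 = 19 ft²·°F·h/BTU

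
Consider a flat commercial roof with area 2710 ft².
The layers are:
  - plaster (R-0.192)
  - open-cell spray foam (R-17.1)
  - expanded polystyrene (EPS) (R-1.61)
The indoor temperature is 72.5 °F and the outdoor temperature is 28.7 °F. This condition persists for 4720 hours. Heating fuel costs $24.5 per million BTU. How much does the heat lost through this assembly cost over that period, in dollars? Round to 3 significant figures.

726 dollars

R_total = 0.192 + 17.1 + 1.61 = 18.9 ft²·°F·h/BTU
Q = 2710 × (72.5 − 28.7) / 18.9 = 6280 BTU/h
E = 6280 × 4720 = 29640000 BTU
Cost = 29640000/10⁶ × 24.5 = $726.2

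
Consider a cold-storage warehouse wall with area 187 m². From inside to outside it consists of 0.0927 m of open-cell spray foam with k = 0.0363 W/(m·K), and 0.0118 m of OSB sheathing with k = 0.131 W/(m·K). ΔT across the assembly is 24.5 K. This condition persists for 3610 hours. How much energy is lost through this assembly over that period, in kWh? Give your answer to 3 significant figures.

0.0927/0.0363 = 2.554
0.0118/0.131 = 0.09008
R_total = 2.554 + 0.09008 = 2.644 m²·K/W
Q = 187 × 24.5 / 2.644 = 1733 W
E = 1733 W × 3610 h / 1000 = 6256 kWh

6260 kWh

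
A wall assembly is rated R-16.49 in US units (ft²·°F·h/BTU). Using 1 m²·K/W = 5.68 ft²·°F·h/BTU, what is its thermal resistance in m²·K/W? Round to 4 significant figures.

2.903 m²·K/W

R_SI = 16.49/5.68 = 2.9032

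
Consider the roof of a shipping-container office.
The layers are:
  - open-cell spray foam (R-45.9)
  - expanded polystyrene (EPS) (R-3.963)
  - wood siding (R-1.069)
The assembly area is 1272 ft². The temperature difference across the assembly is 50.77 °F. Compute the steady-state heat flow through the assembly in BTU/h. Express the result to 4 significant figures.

1268 BTU/h

R_total = 45.9 + 3.963 + 1.069 = 50.932 ft²·°F·h/BTU
Q = A·ΔT/R = 1272 × 50.77 / 50.932 = 1268 BTU/h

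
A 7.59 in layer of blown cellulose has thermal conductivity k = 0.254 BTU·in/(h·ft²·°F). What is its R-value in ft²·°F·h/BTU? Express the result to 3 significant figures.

R = L/k = 7.59/0.254 = 29.88 ft²·°F·h/BTU

29.9 ft²·°F·h/BTU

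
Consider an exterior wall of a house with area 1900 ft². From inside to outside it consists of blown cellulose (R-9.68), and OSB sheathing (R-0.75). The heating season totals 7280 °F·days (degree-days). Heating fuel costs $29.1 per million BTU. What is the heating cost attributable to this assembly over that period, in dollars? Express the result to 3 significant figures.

926 dollars

R_total = 9.68 + 0.75 = 10.43 ft²·°F·h/BTU
E = A × HDD × 24 / R = 1900 × 7280 × 24 / 10.43 = 31830000 BTU
Cost = 31830000/10⁶ × 29.1 = $926.2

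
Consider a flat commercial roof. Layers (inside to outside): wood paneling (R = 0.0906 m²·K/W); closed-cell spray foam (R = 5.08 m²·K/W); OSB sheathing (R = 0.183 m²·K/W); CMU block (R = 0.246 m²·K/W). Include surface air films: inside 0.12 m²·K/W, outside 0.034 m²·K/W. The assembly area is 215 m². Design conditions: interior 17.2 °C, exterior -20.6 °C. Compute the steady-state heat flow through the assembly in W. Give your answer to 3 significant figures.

R_total = 0.12 + 0.0906 + 5.08 + 0.183 + 0.246 + 0.034 = 5.754 m²·K/W
Q = A·ΔT/R = 215 × (17.2 − (-20.6)) / 5.754 = 1413 W

1410 W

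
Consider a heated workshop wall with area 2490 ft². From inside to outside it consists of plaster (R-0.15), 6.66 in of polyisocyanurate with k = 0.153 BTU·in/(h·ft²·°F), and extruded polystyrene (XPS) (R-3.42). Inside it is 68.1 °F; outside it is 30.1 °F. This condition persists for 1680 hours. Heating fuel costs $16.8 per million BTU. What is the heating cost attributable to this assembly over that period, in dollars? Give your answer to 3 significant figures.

56.7 dollars

6.66/0.153 = 43.53
R_total = 0.15 + 43.53 + 3.42 = 47.1 ft²·°F·h/BTU
Q = 2490 × (68.1 − 30.1) / 47.1 = 2009 BTU/h
E = 2009 × 1680 = 3375000 BTU
Cost = 3375000/10⁶ × 16.8 = $56.7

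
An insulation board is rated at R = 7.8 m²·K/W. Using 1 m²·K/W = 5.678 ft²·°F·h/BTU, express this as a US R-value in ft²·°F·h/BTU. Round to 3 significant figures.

R_US = 7.8 × 5.678 = 44.29

44.3 ft²·°F·h/BTU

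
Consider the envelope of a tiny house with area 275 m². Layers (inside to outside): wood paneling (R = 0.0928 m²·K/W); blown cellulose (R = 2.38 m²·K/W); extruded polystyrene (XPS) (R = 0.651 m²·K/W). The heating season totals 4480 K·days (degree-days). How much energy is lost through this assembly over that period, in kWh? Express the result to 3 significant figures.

9470 kWh

R_total = 0.0928 + 2.38 + 0.651 = 3.124 m²·K/W
E = A × HDD × 24 / R / 1000 = 275 × 4480 × 24 / 3.124 / 1000 = 9465 kWh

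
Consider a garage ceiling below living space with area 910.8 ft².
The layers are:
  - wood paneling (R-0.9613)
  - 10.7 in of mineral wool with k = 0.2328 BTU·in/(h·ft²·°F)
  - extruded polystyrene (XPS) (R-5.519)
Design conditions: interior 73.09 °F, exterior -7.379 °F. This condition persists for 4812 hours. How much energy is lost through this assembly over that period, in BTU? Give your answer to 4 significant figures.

10.7/0.2328 = 45.962
R_total = 0.9613 + 45.962 + 5.519 = 52.442 ft²·°F·h/BTU
Q = 910.8 × (73.09 − (-7.379)) / 52.442 = 1397.6 BTU/h
E = 1397.6 × 4812 = 6725000 BTU

6725000 BTU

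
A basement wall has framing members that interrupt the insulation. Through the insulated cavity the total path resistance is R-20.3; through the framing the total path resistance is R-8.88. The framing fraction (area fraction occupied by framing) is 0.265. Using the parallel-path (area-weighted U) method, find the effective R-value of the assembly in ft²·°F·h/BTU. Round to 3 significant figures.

15.1 ft²·°F·h/BTU

U_eff = 0.735/20.3 + 0.265/8.88 = 0.03621 + 0.02984 = 0.06605
R_eff = 1/U_eff = 15.14 ft²·°F·h/BTU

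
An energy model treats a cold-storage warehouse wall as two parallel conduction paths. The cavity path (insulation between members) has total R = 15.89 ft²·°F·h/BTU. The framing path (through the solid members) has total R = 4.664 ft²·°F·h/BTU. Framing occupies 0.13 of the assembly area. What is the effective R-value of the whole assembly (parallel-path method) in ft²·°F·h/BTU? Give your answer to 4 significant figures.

12.10 ft²·°F·h/BTU

U_eff = 0.87/15.89 + 0.13/4.664 = 0.054751 + 0.027873 = 0.082624
R_eff = 1/U_eff = 12.103 ft²·°F·h/BTU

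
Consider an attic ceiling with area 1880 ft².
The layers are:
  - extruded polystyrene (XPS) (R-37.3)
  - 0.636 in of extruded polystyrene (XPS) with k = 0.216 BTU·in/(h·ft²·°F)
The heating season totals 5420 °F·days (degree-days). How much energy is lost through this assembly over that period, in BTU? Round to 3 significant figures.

6080000 BTU

0.636/0.216 = 2.944
R_total = 37.3 + 2.944 = 40.24 ft²·°F·h/BTU
E = A × HDD × 24 / R = 1880 × 5420 × 24 / 40.24 = 6077000 BTU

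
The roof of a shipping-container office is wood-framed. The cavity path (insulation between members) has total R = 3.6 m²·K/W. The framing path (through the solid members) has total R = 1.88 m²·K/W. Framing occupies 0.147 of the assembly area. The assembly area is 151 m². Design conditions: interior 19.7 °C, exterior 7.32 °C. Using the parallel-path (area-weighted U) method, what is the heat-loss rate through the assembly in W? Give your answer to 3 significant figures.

589 W

U_eff = 0.853/3.6 + 0.147/1.88 = 0.2369 + 0.07819 = 0.3151
R_eff = 1/U_eff = 3.173 m²·K/W
Q = 151 × (19.7 − 7.32) / 3.173 = 589.1 W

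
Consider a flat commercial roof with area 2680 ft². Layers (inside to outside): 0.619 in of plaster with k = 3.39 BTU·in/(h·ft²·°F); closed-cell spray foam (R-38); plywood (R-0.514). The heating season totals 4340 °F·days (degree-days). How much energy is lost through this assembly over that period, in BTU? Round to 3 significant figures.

7210000 BTU

0.619/3.39 = 0.1826
R_total = 0.1826 + 38 + 0.514 = 38.7 ft²·°F·h/BTU
E = A × HDD × 24 / R = 2680 × 4340 × 24 / 38.7 = 7214000 BTU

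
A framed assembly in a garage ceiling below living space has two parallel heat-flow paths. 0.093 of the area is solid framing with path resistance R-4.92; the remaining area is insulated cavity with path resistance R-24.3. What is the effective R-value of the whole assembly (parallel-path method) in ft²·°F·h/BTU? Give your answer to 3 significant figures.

17.8 ft²·°F·h/BTU

U_eff = 0.907/24.3 + 0.093/4.92 = 0.03733 + 0.0189 = 0.05623
R_eff = 1/U_eff = 17.78 ft²·°F·h/BTU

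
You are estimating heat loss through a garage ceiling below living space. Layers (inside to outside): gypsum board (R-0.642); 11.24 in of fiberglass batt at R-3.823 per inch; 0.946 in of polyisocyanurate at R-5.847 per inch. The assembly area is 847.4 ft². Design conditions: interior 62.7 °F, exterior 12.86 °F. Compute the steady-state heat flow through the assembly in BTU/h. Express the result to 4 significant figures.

859.4 BTU/h

11.24 × 3.823 = 42.971
0.946 × 5.847 = 5.5313
R_total = 0.642 + 42.971 + 5.5313 = 49.144 ft²·°F·h/BTU
Q = A·ΔT/R = 847.4 × (62.7 − 12.86) / 49.144 = 859.41 BTU/h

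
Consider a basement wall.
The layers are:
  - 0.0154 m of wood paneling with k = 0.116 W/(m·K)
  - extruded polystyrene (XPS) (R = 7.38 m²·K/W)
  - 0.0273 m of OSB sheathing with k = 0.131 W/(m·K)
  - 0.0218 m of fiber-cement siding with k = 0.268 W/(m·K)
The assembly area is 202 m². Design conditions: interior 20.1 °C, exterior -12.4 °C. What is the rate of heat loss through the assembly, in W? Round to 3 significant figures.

841 W

0.0154/0.116 = 0.1328
0.0273/0.131 = 0.2084
0.0218/0.268 = 0.08134
R_total = 0.1328 + 7.38 + 0.2084 + 0.08134 = 7.802 m²·K/W
Q = A·ΔT/R = 202 × (20.1 − (-12.4)) / 7.802 = 841.4 W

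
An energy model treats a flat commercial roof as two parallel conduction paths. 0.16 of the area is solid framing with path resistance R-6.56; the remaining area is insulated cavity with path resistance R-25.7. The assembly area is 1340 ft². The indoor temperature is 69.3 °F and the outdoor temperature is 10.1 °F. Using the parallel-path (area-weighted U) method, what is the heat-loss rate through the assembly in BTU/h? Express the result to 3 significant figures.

U_eff = 0.84/25.7 + 0.16/6.56 = 0.03268 + 0.02439 = 0.05708
R_eff = 1/U_eff = 17.52 ft²·°F·h/BTU
Q = 1340 × (69.3 − 10.1) / 17.52 = 4528 BTU/h

4530 BTU/h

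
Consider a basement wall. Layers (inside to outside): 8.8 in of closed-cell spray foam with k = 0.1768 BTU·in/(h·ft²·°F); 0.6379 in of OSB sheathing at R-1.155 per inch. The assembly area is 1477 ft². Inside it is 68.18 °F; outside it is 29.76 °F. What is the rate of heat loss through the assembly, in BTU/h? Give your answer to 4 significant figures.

8.8/0.1768 = 49.774
0.6379 × 1.155 = 0.73677
R_total = 49.774 + 0.73677 = 50.511 ft²·°F·h/BTU
Q = A·ΔT/R = 1477 × (68.18 − 29.76) / 50.511 = 1123.5 BTU/h

1123 BTU/h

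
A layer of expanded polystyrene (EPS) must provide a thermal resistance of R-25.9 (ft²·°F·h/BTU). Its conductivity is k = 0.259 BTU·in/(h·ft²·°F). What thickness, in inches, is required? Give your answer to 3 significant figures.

L = R × k = 25.9 × 0.259 = 6.708 in

6.71 in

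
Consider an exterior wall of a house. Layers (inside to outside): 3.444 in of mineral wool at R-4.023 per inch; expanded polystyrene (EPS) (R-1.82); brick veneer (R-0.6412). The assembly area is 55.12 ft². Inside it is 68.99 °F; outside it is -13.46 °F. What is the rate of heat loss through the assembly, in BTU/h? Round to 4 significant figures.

3.444 × 4.023 = 13.855
R_total = 13.855 + 1.82 + 0.6412 = 16.316 ft²·°F·h/BTU
Q = A·ΔT/R = 55.12 × (68.99 − (-13.46)) / 16.316 = 278.53 BTU/h

278.5 BTU/h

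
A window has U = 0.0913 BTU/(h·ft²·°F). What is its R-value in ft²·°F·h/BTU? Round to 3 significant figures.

R = 1/U = 1/0.0913 = 10.95

11.0 ft²·°F·h/BTU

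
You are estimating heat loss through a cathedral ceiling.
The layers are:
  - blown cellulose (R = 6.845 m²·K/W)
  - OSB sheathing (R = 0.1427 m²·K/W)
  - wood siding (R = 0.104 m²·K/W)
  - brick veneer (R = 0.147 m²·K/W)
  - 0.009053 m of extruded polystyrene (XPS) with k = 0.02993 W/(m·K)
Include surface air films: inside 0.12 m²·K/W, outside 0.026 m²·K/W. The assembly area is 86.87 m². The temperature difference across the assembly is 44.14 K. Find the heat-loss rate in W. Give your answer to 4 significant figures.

0.009053/0.02993 = 0.30247
R_total = 0.12 + 6.845 + 0.1427 + 0.104 + 0.147 + 0.30247 + 0.026 = 7.6872 m²·K/W
Q = A·ΔT/R = 86.87 × 44.14 / 7.6872 = 498.81 W

498.8 W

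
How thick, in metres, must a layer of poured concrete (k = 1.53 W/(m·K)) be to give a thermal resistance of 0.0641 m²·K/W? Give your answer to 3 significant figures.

0.0981 m

L = R·k = 0.0641 × 1.53 = 0.09807 m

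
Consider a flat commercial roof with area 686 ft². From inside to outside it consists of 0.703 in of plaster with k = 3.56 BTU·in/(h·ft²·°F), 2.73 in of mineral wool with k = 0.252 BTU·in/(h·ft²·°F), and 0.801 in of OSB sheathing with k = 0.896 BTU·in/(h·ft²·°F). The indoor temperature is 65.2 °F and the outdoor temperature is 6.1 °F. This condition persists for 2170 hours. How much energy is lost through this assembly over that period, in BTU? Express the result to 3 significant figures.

0.703/3.56 = 0.1975
2.73/0.252 = 10.83
0.801/0.896 = 0.894
R_total = 0.1975 + 10.83 + 0.894 = 11.92 ft²·°F·h/BTU
Q = 686 × (65.2 − 6.1) / 11.92 = 3400 BTU/h
E = 3400 × 2170 = 7378000 BTU

7380000 BTU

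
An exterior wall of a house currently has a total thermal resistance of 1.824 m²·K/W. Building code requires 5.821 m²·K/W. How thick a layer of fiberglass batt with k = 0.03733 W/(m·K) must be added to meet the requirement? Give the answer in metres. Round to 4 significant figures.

ΔR = 5.821 − 1.824 = 3.997 m²·K/W
L = ΔR × k = 3.997 × 0.03733 = 0.14921 m

0.1492 m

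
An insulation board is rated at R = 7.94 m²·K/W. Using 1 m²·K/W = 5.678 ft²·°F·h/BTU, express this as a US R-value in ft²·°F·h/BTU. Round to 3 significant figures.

45.1 ft²·°F·h/BTU

R_US = 7.94 × 5.678 = 45.08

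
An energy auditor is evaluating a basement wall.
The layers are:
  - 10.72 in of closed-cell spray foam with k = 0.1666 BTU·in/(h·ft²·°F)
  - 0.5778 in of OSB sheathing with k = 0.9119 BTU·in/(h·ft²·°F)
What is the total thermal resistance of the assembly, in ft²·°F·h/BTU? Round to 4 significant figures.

64.98 ft²·°F·h/BTU

10.72/0.1666 = 64.346
0.5778/0.9119 = 0.63362
R_total = 64.346 + 0.63362 = 64.979 ft²·°F·h/BTU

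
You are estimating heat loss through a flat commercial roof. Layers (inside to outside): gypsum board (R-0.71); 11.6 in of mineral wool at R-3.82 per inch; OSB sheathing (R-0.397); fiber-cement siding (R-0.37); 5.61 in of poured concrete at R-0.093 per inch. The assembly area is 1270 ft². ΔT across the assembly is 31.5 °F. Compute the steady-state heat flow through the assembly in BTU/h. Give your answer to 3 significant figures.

11.6 × 3.82 = 44.31
5.61 × 0.093 = 0.5217
R_total = 0.71 + 44.31 + 0.397 + 0.37 + 0.5217 = 46.31 ft²·°F·h/BTU
Q = A·ΔT/R = 1270 × 31.5 / 46.31 = 863.8 BTU/h

864 BTU/h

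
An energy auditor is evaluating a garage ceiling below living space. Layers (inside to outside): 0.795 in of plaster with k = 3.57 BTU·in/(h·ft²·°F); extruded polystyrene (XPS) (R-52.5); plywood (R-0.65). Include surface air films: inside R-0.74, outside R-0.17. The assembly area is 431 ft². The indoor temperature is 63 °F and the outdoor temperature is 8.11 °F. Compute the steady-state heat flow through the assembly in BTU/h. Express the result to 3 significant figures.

436 BTU/h

0.795/3.57 = 0.2227
R_total = 0.74 + 0.2227 + 52.5 + 0.65 + 0.17 = 54.28 ft²·°F·h/BTU
Q = A·ΔT/R = 431 × (63 − 8.11) / 54.28 = 435.8 BTU/h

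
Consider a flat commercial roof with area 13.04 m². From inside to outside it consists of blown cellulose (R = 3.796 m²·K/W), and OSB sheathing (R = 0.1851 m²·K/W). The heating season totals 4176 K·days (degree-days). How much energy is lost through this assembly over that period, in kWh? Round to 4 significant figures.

328.3 kWh

R_total = 3.796 + 0.1851 = 3.9811 m²·K/W
E = A × HDD × 24 / R / 1000 = 13.04 × 4176 × 24 / 3.9811 / 1000 = 328.28 kWh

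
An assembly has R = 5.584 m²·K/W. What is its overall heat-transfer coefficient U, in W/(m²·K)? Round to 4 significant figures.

0.1791 W/(m²·K)

U = 1/R = 1/5.584 = 0.17908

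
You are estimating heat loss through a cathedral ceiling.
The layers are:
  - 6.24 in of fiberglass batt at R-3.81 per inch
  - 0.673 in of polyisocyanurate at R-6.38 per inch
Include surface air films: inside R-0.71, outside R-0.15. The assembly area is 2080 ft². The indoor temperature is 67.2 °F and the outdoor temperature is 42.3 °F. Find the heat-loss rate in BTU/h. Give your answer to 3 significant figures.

1790 BTU/h

6.24 × 3.81 = 23.77
0.673 × 6.38 = 4.294
R_total = 0.71 + 23.77 + 4.294 + 0.15 = 28.93 ft²·°F·h/BTU
Q = A·ΔT/R = 2080 × (67.2 − 42.3) / 28.93 = 1790 BTU/h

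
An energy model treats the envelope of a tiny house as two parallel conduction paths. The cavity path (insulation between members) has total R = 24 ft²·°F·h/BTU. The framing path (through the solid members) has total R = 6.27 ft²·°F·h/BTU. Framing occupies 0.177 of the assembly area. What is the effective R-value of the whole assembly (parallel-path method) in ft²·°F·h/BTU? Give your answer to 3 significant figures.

16.0 ft²·°F·h/BTU

U_eff = 0.823/24 + 0.177/6.27 = 0.03429 + 0.02823 = 0.06252
R_eff = 1/U_eff = 15.99 ft²·°F·h/BTU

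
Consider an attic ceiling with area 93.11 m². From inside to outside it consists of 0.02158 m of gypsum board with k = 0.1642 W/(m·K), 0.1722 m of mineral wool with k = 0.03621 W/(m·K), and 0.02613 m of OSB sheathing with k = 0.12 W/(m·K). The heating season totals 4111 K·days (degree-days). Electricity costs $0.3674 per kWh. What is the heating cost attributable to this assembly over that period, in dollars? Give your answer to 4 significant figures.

0.02158/0.1642 = 0.13143
0.1722/0.03621 = 4.7556
0.02613/0.12 = 0.21775
R_total = 0.13143 + 4.7556 + 0.21775 = 5.1048 m²·K/W
E = A × HDD × 24 / R / 1000 = 93.11 × 4111 × 24 / 5.1048 / 1000 = 1799.6 kWh
Cost = 1799.6 × 0.3674 = $661.18

661.2 dollars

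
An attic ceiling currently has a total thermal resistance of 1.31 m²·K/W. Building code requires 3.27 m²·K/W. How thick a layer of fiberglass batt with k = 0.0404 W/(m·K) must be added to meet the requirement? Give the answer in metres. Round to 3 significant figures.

ΔR = 3.27 − 1.31 = 1.96 m²·K/W
L = ΔR × k = 1.96 × 0.0404 = 0.07918 m

0.0792 m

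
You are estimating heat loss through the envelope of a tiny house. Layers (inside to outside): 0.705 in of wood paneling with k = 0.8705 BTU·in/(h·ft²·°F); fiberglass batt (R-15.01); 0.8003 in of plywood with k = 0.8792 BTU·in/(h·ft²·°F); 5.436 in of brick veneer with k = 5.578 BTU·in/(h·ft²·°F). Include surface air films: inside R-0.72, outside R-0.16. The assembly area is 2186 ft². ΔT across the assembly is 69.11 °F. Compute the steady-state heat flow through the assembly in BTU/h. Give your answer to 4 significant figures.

8129 BTU/h

0.705/0.8705 = 0.80988
0.8003/0.8792 = 0.91026
5.436/5.578 = 0.97454
R_total = 0.72 + 0.80988 + 15.01 + 0.91026 + 0.97454 + 0.16 = 18.585 ft²·°F·h/BTU
Q = A·ΔT/R = 2186 × 69.11 / 18.585 = 8129 BTU/h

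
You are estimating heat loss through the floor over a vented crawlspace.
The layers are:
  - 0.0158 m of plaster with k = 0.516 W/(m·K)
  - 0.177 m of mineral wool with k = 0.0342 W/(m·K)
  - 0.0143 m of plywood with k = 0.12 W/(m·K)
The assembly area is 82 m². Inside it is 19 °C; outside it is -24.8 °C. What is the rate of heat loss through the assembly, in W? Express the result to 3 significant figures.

0.0158/0.516 = 0.03062
0.177/0.0342 = 5.175
0.0143/0.12 = 0.1192
R_total = 0.03062 + 5.175 + 0.1192 = 5.325 m²·K/W
Q = A·ΔT/R = 82 × (19 − (-24.8)) / 5.325 = 674.5 W

674 W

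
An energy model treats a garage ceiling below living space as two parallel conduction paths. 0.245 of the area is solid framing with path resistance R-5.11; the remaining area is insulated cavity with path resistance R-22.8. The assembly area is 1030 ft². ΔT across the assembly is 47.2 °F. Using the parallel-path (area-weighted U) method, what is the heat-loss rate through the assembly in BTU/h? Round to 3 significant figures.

U_eff = 0.755/22.8 + 0.245/5.11 = 0.03311 + 0.04795 = 0.08106
R_eff = 1/U_eff = 12.34 ft²·°F·h/BTU
Q = 1030 × 47.2 / 12.34 = 3941 BTU/h

3940 BTU/h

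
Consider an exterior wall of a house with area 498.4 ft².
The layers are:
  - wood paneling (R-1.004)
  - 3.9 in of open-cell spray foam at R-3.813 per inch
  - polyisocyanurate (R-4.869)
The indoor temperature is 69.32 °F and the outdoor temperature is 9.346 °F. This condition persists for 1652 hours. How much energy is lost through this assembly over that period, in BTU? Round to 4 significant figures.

2380000 BTU

3.9 × 3.813 = 14.871
R_total = 1.004 + 14.871 + 4.869 = 20.744 ft²·°F·h/BTU
Q = 498.4 × (69.32 − 9.346) / 20.744 = 1441 BTU/h
E = 1441 × 1652 = 2380500 BTU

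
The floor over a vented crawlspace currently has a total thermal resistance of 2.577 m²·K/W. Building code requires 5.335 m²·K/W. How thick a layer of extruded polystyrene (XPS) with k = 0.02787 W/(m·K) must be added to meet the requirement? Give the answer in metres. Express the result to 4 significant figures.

ΔR = 5.335 − 2.577 = 2.758 m²·K/W
L = ΔR × k = 2.758 × 0.02787 = 0.076865 m

0.07687 m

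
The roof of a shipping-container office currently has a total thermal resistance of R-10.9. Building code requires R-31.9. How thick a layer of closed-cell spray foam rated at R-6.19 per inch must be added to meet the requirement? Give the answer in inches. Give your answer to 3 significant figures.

3.39 in

ΔR = 31.9 − 10.9 = 21 ft²·°F·h/BTU
L = ΔR / (R/in) = 21/6.19 = 3.393 in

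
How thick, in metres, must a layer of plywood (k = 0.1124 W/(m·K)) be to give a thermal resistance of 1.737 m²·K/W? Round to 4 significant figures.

0.1952 m

L = R·k = 1.737 × 0.1124 = 0.19524 m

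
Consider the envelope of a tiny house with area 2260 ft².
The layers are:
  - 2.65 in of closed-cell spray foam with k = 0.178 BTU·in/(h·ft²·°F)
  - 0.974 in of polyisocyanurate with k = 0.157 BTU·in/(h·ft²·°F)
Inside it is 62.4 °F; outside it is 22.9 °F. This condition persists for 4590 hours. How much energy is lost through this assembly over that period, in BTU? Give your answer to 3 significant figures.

2.65/0.178 = 14.89
0.974/0.157 = 6.204
R_total = 14.89 + 6.204 = 21.09 ft²·°F·h/BTU
Q = 2260 × (62.4 − 22.9) / 21.09 = 4233 BTU/h
E = 4233 × 4590 = 19430000 BTU

19400000 BTU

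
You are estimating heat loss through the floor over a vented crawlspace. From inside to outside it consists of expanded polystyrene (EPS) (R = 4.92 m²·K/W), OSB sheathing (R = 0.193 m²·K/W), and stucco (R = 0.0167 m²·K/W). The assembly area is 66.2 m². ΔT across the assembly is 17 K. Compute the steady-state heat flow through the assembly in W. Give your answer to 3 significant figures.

R_total = 4.92 + 0.193 + 0.0167 = 5.13 m²·K/W
Q = A·ΔT/R = 66.2 × 17 / 5.13 = 219.4 W

219 W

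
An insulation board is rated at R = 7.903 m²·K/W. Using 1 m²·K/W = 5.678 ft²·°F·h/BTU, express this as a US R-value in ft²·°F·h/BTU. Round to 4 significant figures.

44.87 ft²·°F·h/BTU

R_US = 7.903 × 5.678 = 44.873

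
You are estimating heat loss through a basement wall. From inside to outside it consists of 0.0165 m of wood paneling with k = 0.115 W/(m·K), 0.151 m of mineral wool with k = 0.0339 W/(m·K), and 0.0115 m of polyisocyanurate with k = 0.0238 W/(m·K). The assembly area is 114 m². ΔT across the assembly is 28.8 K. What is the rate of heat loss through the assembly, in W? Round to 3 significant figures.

646 W

0.0165/0.115 = 0.1435
0.151/0.0339 = 4.454
0.0115/0.0238 = 0.4832
R_total = 0.1435 + 4.454 + 0.4832 = 5.081 m²·K/W
Q = A·ΔT/R = 114 × 28.8 / 5.081 = 646.2 W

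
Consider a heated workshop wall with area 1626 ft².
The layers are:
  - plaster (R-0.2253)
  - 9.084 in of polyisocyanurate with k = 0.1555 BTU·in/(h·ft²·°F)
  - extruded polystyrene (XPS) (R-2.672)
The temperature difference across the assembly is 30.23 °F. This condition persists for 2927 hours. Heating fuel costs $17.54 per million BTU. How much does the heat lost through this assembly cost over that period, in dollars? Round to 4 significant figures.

41.16 dollars

9.084/0.1555 = 58.418
R_total = 0.2253 + 58.418 + 2.672 = 61.315 ft²·°F·h/BTU
Q = 1626 × 30.23 / 61.315 = 801.66 BTU/h
E = 801.66 × 2927 = 2346500 BTU
Cost = 2346500/10⁶ × 17.54 = $41.157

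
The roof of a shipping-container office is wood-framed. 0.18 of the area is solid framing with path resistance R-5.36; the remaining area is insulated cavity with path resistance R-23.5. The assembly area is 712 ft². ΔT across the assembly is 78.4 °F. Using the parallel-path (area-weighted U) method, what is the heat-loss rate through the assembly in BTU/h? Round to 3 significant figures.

U_eff = 0.82/23.5 + 0.18/5.36 = 0.03489 + 0.03358 = 0.06848
R_eff = 1/U_eff = 14.6 ft²·°F·h/BTU
Q = 712 × 78.4 / 14.6 = 3822 BTU/h

3820 BTU/h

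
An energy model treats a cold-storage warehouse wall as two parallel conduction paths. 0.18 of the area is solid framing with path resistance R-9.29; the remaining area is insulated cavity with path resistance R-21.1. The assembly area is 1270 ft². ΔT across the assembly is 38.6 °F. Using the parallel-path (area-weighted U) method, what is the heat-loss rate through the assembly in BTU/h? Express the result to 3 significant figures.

2850 BTU/h

U_eff = 0.82/21.1 + 0.18/9.29 = 0.03886 + 0.01938 = 0.05824
R_eff = 1/U_eff = 17.17 ft²·°F·h/BTU
Q = 1270 × 38.6 / 17.17 = 2855 BTU/h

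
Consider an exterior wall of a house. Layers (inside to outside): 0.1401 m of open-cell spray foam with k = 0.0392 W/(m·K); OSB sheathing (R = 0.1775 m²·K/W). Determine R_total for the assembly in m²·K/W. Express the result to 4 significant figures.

0.1401/0.0392 = 3.574
R_total = 3.574 + 0.1775 = 3.7515 m²·K/W

3.751 m²·K/W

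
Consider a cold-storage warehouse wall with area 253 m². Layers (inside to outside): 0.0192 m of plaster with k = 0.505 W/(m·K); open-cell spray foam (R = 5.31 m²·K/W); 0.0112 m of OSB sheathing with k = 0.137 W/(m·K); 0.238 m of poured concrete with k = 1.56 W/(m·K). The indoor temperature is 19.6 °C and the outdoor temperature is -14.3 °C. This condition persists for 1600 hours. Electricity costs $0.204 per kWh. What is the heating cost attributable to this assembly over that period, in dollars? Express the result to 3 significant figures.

501 dollars

0.0192/0.505 = 0.03802
0.0112/0.137 = 0.08175
0.238/1.56 = 0.1526
R_total = 0.03802 + 5.31 + 0.08175 + 0.1526 = 5.582 m²·K/W
Q = 253 × (19.6 − (-14.3)) / 5.582 = 1536 W
E = 1536 W × 1600 h / 1000 = 2458 kWh
Cost = 2458 × 0.204 = $501.5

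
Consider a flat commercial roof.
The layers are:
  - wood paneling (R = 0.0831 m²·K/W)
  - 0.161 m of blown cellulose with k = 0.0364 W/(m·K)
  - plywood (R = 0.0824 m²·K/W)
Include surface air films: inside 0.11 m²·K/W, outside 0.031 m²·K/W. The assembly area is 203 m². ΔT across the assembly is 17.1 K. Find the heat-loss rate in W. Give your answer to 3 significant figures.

734 W

0.161/0.0364 = 4.423
R_total = 0.11 + 0.0831 + 4.423 + 0.0824 + 0.031 = 4.73 m²·K/W
Q = A·ΔT/R = 203 × 17.1 / 4.73 = 734 W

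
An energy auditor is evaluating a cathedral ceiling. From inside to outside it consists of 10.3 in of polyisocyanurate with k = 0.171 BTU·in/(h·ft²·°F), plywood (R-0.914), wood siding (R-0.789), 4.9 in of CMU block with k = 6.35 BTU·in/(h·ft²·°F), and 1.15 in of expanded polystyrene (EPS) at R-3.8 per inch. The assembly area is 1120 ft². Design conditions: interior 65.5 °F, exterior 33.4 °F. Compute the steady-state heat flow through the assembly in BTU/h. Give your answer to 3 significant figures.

10.3/0.171 = 60.23
4.9/6.35 = 0.7717
1.15 × 3.8 = 4.37
R_total = 60.23 + 0.914 + 0.789 + 0.7717 + 4.37 = 67.08 ft²·°F·h/BTU
Q = A·ΔT/R = 1120 × (65.5 − 33.4) / 67.08 = 536 BTU/h

536 BTU/h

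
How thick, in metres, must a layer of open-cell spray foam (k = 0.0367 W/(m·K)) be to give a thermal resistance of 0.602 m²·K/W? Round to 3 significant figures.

L = R·k = 0.602 × 0.0367 = 0.02209 m

0.0221 m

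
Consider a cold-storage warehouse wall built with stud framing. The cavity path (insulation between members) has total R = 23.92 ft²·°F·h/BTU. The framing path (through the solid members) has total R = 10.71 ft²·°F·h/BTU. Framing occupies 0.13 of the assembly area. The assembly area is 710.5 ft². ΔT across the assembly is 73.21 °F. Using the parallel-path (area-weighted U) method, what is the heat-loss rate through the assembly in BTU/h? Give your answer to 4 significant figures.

2523 BTU/h

U_eff = 0.87/23.92 + 0.13/10.71 = 0.036371 + 0.012138 = 0.048509
R_eff = 1/U_eff = 20.615 ft²·°F·h/BTU
Q = 710.5 × 73.21 / 20.615 = 2523.3 BTU/h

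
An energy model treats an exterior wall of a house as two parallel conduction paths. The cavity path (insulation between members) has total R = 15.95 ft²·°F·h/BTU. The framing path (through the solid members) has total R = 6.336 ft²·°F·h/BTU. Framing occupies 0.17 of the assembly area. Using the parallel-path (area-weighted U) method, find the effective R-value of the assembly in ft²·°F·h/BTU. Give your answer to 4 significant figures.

U_eff = 0.83/15.95 + 0.17/6.336 = 0.052038 + 0.026831 = 0.078868
R_eff = 1/U_eff = 12.679 ft²·°F·h/BTU

12.68 ft²·°F·h/BTU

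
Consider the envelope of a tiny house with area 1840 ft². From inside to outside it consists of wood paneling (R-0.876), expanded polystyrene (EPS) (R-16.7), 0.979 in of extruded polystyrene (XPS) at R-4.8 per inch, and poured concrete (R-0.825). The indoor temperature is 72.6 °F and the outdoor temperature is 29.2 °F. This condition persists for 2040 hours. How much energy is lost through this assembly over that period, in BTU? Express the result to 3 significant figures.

0.979 × 4.8 = 4.699
R_total = 0.876 + 16.7 + 4.699 + 0.825 = 23.1 ft²·°F·h/BTU
Q = 1840 × (72.6 − 29.2) / 23.1 = 3457 BTU/h
E = 3457 × 2040 = 7052000 BTU

7050000 BTU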